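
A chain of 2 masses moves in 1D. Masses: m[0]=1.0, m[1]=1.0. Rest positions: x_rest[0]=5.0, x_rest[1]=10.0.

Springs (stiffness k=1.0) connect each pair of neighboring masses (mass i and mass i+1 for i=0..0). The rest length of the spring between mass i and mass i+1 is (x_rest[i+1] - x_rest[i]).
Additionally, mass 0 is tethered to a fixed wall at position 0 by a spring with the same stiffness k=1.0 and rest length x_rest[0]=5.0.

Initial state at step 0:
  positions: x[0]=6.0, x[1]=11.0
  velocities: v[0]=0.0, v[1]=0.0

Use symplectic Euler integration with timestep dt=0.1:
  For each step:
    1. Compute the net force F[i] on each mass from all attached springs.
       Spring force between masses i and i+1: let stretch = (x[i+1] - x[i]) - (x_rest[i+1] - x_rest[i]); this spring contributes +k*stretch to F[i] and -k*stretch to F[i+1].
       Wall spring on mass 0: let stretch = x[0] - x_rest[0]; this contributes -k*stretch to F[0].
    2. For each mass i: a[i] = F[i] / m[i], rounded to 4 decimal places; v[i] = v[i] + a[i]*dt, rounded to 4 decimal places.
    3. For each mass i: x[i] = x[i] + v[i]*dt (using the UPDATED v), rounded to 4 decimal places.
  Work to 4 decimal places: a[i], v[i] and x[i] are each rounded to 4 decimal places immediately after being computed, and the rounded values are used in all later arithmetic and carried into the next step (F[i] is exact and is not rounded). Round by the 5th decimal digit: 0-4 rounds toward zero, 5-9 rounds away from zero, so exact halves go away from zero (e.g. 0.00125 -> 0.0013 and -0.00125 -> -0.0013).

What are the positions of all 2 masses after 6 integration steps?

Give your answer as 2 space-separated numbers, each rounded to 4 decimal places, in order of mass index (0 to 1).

Answer: 5.8036 10.9933

Derivation:
Step 0: x=[6.0000 11.0000] v=[0.0000 0.0000]
Step 1: x=[5.9900 11.0000] v=[-0.1000 0.0000]
Step 2: x=[5.9702 10.9999] v=[-0.1980 -0.0010]
Step 3: x=[5.9410 10.9995] v=[-0.2921 -0.0040]
Step 4: x=[5.9030 10.9985] v=[-0.3804 -0.0099]
Step 5: x=[5.8569 10.9966] v=[-0.4612 -0.0195]
Step 6: x=[5.8036 10.9933] v=[-0.5329 -0.0335]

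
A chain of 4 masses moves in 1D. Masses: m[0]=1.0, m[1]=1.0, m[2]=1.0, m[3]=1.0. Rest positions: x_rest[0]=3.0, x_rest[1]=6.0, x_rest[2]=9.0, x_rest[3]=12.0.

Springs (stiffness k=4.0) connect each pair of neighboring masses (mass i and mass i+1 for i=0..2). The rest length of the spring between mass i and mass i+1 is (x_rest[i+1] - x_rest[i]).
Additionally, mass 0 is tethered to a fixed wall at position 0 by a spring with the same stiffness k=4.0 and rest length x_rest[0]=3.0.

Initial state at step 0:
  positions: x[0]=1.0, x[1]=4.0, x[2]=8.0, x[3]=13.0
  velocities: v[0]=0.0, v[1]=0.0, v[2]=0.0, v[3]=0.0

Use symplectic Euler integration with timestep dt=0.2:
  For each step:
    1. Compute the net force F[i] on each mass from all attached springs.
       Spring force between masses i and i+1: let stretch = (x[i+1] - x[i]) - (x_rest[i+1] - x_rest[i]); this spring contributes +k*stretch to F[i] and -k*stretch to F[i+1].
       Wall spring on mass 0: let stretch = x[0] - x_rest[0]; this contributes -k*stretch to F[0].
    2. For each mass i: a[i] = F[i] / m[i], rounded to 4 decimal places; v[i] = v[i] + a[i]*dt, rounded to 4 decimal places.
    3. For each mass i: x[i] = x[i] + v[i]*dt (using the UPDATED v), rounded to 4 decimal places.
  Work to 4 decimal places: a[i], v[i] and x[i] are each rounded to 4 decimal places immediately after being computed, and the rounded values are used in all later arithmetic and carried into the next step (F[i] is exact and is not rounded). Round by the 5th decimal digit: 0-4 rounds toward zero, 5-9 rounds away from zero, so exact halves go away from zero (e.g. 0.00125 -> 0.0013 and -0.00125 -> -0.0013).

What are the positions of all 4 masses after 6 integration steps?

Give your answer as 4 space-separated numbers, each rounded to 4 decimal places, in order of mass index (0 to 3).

Step 0: x=[1.0000 4.0000 8.0000 13.0000] v=[0.0000 0.0000 0.0000 0.0000]
Step 1: x=[1.3200 4.1600 8.1600 12.6800] v=[1.6000 0.8000 0.8000 -1.6000]
Step 2: x=[1.8832 4.5056 8.4032 12.1168] v=[2.8160 1.7280 1.2160 -2.8160]
Step 3: x=[2.5647 5.0552 8.6170 11.4394] v=[3.4074 2.7482 1.0688 -3.3869]
Step 4: x=[3.2343 5.7762 8.7125 10.7904] v=[3.3480 3.6052 0.4773 -3.2448]
Step 5: x=[3.7931 6.5603 8.6706 10.2890] v=[2.7941 3.9207 -0.2094 -2.5071]
Step 6: x=[4.1878 7.2393 8.5500 10.0086] v=[1.9734 3.3952 -0.6029 -1.4018]

Answer: 4.1878 7.2393 8.5500 10.0086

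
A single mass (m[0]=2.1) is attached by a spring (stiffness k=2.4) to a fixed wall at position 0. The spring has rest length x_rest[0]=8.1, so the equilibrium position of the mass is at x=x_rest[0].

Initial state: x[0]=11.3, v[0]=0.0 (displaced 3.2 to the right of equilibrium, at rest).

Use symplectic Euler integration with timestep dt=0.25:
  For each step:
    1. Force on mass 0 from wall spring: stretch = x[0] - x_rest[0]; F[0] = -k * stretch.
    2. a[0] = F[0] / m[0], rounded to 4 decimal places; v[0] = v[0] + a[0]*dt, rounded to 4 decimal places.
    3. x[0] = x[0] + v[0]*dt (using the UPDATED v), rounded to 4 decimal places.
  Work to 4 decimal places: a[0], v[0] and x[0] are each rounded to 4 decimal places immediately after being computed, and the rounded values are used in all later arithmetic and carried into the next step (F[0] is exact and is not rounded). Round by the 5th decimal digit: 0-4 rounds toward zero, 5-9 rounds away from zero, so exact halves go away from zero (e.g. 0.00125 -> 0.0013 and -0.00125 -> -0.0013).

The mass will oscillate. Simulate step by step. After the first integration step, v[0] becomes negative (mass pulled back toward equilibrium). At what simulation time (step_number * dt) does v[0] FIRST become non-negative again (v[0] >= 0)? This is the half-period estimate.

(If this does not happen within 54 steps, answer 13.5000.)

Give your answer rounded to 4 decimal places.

Step 0: x=[11.3000] v=[0.0000]
Step 1: x=[11.0714] v=[-0.9143]
Step 2: x=[10.6306] v=[-1.7633]
Step 3: x=[10.0090] v=[-2.4863]
Step 4: x=[9.2511] v=[-3.0317]
Step 5: x=[8.4110] v=[-3.3606]
Step 6: x=[7.5486] v=[-3.4495]
Step 7: x=[6.7256] v=[-3.2920]
Step 8: x=[6.0008] v=[-2.8993]
Step 9: x=[5.4259] v=[-2.2995]
Step 10: x=[5.0420] v=[-1.5355]
Step 11: x=[4.8766] v=[-0.6618]
Step 12: x=[4.9414] v=[0.2592]
First v>=0 after going negative at step 12, time=3.0000

Answer: 3.0000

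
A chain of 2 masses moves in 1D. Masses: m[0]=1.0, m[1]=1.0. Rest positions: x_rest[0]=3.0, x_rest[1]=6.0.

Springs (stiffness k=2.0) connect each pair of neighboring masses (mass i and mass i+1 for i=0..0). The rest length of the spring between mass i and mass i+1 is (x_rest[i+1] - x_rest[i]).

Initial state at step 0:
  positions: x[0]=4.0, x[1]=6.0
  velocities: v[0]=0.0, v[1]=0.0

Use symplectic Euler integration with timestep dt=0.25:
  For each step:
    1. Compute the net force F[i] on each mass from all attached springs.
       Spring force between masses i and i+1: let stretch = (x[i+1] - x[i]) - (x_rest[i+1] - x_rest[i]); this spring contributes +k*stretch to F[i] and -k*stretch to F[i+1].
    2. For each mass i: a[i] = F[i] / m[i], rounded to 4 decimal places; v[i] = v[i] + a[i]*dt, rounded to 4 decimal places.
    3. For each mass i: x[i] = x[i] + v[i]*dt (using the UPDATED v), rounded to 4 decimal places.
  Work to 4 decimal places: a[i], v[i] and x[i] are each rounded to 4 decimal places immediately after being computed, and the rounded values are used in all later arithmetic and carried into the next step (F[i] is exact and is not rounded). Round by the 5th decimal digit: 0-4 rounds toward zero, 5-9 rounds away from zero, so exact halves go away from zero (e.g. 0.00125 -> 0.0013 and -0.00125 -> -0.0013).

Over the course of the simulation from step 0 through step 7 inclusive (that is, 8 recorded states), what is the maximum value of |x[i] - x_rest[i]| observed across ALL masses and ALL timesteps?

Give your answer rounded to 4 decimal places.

Answer: 1.0113

Derivation:
Step 0: x=[4.0000 6.0000] v=[0.0000 0.0000]
Step 1: x=[3.8750 6.1250] v=[-0.5000 0.5000]
Step 2: x=[3.6563 6.3438] v=[-0.8750 0.8750]
Step 3: x=[3.3985 6.6016] v=[-1.0313 1.0313]
Step 4: x=[3.1661 6.8341] v=[-0.9298 0.9298]
Step 5: x=[3.0172 6.9831] v=[-0.5958 0.5958]
Step 6: x=[2.9890 7.0113] v=[-0.1129 0.1129]
Step 7: x=[3.0886 6.9117] v=[0.3983 -0.3983]
Max displacement = 1.0113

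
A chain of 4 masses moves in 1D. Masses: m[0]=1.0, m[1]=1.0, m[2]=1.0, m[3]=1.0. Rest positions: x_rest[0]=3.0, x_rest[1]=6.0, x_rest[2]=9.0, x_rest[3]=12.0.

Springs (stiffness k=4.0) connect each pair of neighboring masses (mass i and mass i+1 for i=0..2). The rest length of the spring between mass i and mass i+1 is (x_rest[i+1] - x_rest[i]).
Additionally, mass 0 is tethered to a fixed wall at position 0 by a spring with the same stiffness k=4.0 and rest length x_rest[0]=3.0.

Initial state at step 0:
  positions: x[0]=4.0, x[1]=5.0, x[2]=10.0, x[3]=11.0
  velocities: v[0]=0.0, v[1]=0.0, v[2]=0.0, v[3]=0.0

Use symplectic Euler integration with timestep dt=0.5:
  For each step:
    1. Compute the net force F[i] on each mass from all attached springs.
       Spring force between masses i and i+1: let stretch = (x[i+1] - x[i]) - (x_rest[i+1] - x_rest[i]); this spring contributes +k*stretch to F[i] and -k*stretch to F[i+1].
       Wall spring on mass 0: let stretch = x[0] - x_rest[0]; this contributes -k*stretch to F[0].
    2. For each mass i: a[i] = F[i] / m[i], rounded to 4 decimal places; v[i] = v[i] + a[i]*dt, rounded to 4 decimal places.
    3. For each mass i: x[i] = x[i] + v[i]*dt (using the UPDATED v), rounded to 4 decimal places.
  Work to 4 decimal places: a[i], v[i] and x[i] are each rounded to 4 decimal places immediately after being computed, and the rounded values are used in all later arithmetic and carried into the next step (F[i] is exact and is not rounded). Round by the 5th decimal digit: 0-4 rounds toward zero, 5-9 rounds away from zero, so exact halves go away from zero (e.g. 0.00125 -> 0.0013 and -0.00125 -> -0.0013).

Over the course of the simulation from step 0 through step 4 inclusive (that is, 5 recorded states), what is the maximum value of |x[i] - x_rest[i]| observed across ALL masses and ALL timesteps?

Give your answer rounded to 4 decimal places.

Answer: 4.0000

Derivation:
Step 0: x=[4.0000 5.0000 10.0000 11.0000] v=[0.0000 0.0000 0.0000 0.0000]
Step 1: x=[1.0000 9.0000 6.0000 13.0000] v=[-6.0000 8.0000 -8.0000 4.0000]
Step 2: x=[5.0000 2.0000 12.0000 11.0000] v=[8.0000 -14.0000 12.0000 -4.0000]
Step 3: x=[1.0000 8.0000 7.0000 13.0000] v=[-8.0000 12.0000 -10.0000 4.0000]
Step 4: x=[3.0000 6.0000 9.0000 12.0000] v=[4.0000 -4.0000 4.0000 -2.0000]
Max displacement = 4.0000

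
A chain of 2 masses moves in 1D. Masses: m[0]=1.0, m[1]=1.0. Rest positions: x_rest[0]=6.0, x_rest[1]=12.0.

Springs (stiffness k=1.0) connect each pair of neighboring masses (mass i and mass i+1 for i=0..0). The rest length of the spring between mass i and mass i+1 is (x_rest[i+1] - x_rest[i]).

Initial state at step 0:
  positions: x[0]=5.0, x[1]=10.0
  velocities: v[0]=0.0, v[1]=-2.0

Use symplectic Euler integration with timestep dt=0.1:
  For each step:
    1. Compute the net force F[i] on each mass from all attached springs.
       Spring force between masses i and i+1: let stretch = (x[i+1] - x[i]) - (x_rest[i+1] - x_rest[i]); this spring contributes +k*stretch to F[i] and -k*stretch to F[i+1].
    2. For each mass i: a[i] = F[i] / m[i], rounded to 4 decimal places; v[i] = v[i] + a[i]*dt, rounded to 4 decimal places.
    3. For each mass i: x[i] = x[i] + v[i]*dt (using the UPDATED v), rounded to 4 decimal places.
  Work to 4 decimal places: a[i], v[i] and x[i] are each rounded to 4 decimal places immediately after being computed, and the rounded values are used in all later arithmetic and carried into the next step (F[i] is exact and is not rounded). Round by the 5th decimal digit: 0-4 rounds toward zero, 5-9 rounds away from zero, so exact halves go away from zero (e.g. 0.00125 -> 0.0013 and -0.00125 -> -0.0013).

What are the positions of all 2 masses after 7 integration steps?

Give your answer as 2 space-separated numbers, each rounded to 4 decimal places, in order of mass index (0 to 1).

Step 0: x=[5.0000 10.0000] v=[0.0000 -2.0000]
Step 1: x=[4.9900 9.8100] v=[-0.1000 -1.9000]
Step 2: x=[4.9682 9.6318] v=[-0.2180 -1.7820]
Step 3: x=[4.9330 9.4670] v=[-0.3516 -1.6484]
Step 4: x=[4.8832 9.3168] v=[-0.4982 -1.5018]
Step 5: x=[4.8177 9.1823] v=[-0.6548 -1.3452]
Step 6: x=[4.7359 9.0641] v=[-0.8183 -1.1817]
Step 7: x=[4.6374 8.9627] v=[-0.9855 -1.0145]

Answer: 4.6374 8.9627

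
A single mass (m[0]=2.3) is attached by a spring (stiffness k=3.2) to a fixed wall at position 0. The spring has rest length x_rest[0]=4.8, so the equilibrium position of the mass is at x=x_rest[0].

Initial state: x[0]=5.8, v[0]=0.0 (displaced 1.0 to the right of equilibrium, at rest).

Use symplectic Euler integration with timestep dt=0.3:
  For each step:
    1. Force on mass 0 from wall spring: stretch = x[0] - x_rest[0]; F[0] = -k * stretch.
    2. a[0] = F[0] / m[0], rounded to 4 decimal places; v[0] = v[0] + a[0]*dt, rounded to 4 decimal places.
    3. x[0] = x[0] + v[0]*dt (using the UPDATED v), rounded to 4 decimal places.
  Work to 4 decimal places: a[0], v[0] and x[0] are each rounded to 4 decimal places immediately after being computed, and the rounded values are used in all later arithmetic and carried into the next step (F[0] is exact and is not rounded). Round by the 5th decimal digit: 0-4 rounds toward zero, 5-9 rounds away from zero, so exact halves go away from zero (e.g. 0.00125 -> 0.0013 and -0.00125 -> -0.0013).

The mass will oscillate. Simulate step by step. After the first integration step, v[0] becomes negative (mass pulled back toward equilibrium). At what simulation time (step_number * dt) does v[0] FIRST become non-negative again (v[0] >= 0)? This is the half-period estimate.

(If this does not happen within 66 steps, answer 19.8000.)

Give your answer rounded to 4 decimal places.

Answer: 2.7000

Derivation:
Step 0: x=[5.8000] v=[0.0000]
Step 1: x=[5.6748] v=[-0.4174]
Step 2: x=[5.4401] v=[-0.7825]
Step 3: x=[5.1252] v=[-1.0497]
Step 4: x=[4.7696] v=[-1.1855]
Step 5: x=[4.4178] v=[-1.1728]
Step 6: x=[4.1138] v=[-1.0133]
Step 7: x=[3.8957] v=[-0.7269]
Step 8: x=[3.7909] v=[-0.3494]
Step 9: x=[3.8124] v=[0.0718]
First v>=0 after going negative at step 9, time=2.7000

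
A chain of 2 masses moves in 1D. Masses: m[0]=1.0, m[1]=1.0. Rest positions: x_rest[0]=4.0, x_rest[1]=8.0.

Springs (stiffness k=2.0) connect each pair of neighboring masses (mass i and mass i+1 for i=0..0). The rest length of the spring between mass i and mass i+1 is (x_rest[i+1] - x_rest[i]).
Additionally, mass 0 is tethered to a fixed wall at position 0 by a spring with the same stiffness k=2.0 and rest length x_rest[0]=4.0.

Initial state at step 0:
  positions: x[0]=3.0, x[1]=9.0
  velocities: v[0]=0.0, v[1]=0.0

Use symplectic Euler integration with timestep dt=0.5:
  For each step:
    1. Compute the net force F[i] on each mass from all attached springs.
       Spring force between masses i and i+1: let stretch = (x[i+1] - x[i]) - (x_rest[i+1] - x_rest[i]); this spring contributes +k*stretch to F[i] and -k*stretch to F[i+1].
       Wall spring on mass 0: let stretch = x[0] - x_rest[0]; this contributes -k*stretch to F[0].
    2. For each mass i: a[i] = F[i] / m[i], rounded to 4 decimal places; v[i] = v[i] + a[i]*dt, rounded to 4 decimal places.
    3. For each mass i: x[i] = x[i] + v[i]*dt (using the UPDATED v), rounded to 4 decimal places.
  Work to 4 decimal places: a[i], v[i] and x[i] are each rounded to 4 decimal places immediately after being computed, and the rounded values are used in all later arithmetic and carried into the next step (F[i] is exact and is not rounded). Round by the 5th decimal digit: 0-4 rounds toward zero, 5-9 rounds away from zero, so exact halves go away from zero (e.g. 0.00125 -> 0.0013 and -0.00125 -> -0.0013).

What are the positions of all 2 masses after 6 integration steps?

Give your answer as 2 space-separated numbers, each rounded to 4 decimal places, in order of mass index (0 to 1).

Step 0: x=[3.0000 9.0000] v=[0.0000 0.0000]
Step 1: x=[4.5000 8.0000] v=[3.0000 -2.0000]
Step 2: x=[5.5000 7.2500] v=[2.0000 -1.5000]
Step 3: x=[4.6250 7.6250] v=[-1.7500 0.7500]
Step 4: x=[2.9375 8.5000] v=[-3.3750 1.7500]
Step 5: x=[2.5625 8.5938] v=[-0.7500 0.1875]
Step 6: x=[3.9219 7.6719] v=[2.7188 -1.8438]

Answer: 3.9219 7.6719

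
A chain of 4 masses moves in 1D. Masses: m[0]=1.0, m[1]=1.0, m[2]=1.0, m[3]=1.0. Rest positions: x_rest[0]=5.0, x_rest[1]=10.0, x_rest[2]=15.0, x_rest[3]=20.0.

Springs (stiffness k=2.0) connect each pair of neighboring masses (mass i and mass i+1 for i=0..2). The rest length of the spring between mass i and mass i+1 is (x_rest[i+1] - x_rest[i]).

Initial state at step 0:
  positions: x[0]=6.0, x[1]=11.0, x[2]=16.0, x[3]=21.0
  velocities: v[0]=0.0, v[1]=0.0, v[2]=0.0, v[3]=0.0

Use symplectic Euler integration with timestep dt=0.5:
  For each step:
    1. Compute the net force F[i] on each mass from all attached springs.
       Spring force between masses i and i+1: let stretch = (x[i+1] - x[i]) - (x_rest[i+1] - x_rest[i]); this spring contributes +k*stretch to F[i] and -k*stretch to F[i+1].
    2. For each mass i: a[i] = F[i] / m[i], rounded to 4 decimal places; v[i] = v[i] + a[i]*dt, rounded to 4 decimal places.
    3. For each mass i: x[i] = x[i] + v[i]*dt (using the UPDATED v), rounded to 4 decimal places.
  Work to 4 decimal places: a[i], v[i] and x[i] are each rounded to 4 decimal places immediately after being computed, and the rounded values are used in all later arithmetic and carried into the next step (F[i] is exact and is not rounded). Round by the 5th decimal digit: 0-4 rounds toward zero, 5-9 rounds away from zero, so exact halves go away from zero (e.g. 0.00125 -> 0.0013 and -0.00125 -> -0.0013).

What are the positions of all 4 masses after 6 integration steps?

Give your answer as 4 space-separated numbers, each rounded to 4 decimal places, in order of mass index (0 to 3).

Step 0: x=[6.0000 11.0000 16.0000 21.0000] v=[0.0000 0.0000 0.0000 0.0000]
Step 1: x=[6.0000 11.0000 16.0000 21.0000] v=[0.0000 0.0000 0.0000 0.0000]
Step 2: x=[6.0000 11.0000 16.0000 21.0000] v=[0.0000 0.0000 0.0000 0.0000]
Step 3: x=[6.0000 11.0000 16.0000 21.0000] v=[0.0000 0.0000 0.0000 0.0000]
Step 4: x=[6.0000 11.0000 16.0000 21.0000] v=[0.0000 0.0000 0.0000 0.0000]
Step 5: x=[6.0000 11.0000 16.0000 21.0000] v=[0.0000 0.0000 0.0000 0.0000]
Step 6: x=[6.0000 11.0000 16.0000 21.0000] v=[0.0000 0.0000 0.0000 0.0000]

Answer: 6.0000 11.0000 16.0000 21.0000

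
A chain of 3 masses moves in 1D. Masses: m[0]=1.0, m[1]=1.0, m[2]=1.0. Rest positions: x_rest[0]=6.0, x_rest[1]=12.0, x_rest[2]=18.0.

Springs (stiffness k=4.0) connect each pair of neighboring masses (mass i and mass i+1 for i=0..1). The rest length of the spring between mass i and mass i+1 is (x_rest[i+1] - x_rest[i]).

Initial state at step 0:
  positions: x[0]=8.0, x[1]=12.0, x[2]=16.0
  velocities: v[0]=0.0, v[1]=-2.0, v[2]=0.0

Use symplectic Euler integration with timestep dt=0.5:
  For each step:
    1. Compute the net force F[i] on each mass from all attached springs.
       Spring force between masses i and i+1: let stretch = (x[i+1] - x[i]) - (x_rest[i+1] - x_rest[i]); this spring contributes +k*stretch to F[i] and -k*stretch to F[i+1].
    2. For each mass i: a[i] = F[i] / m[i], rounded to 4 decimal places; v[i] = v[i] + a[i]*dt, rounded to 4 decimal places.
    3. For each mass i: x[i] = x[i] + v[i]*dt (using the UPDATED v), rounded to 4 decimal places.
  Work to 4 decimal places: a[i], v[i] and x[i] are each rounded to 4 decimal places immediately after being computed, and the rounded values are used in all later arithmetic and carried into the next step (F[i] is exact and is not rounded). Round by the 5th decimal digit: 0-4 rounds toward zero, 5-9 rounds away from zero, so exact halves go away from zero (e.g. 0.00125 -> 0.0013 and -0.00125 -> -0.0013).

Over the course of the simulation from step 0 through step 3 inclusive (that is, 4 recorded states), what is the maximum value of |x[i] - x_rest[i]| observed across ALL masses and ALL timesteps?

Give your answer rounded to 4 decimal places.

Step 0: x=[8.0000 12.0000 16.0000] v=[0.0000 -2.0000 0.0000]
Step 1: x=[6.0000 11.0000 18.0000] v=[-4.0000 -2.0000 4.0000]
Step 2: x=[3.0000 12.0000 19.0000] v=[-6.0000 2.0000 2.0000]
Step 3: x=[3.0000 11.0000 19.0000] v=[0.0000 -2.0000 0.0000]
Max displacement = 3.0000

Answer: 3.0000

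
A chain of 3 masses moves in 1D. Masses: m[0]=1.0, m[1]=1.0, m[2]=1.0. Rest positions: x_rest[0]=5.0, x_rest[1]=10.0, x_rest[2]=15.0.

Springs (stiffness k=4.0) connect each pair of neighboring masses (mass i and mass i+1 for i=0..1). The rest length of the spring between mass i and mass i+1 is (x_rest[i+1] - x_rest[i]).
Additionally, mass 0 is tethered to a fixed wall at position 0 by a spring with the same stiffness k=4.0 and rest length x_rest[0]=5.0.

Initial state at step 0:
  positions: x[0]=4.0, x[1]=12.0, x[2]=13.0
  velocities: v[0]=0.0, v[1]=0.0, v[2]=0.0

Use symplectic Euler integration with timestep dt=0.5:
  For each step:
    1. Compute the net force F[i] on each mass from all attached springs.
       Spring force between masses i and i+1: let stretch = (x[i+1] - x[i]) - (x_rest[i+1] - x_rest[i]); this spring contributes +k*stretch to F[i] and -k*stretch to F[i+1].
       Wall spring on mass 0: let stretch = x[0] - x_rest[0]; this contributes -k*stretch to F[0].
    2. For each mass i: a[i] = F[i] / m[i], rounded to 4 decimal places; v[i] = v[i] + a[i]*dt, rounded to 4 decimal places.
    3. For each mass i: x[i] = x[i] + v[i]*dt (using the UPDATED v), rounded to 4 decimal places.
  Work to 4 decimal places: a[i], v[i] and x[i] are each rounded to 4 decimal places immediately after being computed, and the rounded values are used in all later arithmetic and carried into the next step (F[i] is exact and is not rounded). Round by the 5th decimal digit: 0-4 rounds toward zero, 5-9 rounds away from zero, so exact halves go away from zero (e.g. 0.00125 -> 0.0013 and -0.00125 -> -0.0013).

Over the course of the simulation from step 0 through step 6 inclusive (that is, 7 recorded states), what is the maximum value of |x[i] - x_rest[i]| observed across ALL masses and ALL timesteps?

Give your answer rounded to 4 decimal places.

Answer: 5.0000

Derivation:
Step 0: x=[4.0000 12.0000 13.0000] v=[0.0000 0.0000 0.0000]
Step 1: x=[8.0000 5.0000 17.0000] v=[8.0000 -14.0000 8.0000]
Step 2: x=[1.0000 13.0000 14.0000] v=[-14.0000 16.0000 -6.0000]
Step 3: x=[5.0000 10.0000 15.0000] v=[8.0000 -6.0000 2.0000]
Step 4: x=[9.0000 7.0000 16.0000] v=[8.0000 -6.0000 2.0000]
Step 5: x=[2.0000 15.0000 13.0000] v=[-14.0000 16.0000 -6.0000]
Step 6: x=[6.0000 8.0000 17.0000] v=[8.0000 -14.0000 8.0000]
Max displacement = 5.0000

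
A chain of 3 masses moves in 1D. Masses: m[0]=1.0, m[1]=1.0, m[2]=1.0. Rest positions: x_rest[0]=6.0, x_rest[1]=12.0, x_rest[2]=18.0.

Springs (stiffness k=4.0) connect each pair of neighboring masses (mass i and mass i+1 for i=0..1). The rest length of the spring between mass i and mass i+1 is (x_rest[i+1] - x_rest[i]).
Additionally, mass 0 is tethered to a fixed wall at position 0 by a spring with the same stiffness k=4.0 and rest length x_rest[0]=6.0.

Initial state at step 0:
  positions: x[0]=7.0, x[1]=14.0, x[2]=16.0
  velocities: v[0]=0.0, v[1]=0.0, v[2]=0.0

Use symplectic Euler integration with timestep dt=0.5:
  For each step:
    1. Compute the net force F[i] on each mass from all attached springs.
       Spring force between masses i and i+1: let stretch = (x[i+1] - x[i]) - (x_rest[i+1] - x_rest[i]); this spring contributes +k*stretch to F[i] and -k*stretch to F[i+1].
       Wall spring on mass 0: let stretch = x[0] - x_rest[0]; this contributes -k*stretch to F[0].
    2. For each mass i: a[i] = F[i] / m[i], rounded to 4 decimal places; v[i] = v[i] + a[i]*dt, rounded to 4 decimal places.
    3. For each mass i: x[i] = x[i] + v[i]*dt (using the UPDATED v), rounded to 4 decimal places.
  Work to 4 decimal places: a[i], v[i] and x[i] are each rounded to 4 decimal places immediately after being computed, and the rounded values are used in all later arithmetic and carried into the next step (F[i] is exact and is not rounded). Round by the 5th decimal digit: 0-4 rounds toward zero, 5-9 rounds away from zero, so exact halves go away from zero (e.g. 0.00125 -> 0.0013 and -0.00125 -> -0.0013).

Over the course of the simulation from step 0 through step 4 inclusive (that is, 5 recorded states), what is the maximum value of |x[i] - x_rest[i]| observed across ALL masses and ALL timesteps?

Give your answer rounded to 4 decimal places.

Answer: 4.0000

Derivation:
Step 0: x=[7.0000 14.0000 16.0000] v=[0.0000 0.0000 0.0000]
Step 1: x=[7.0000 9.0000 20.0000] v=[0.0000 -10.0000 8.0000]
Step 2: x=[2.0000 13.0000 19.0000] v=[-10.0000 8.0000 -2.0000]
Step 3: x=[6.0000 12.0000 18.0000] v=[8.0000 -2.0000 -2.0000]
Step 4: x=[10.0000 11.0000 17.0000] v=[8.0000 -2.0000 -2.0000]
Max displacement = 4.0000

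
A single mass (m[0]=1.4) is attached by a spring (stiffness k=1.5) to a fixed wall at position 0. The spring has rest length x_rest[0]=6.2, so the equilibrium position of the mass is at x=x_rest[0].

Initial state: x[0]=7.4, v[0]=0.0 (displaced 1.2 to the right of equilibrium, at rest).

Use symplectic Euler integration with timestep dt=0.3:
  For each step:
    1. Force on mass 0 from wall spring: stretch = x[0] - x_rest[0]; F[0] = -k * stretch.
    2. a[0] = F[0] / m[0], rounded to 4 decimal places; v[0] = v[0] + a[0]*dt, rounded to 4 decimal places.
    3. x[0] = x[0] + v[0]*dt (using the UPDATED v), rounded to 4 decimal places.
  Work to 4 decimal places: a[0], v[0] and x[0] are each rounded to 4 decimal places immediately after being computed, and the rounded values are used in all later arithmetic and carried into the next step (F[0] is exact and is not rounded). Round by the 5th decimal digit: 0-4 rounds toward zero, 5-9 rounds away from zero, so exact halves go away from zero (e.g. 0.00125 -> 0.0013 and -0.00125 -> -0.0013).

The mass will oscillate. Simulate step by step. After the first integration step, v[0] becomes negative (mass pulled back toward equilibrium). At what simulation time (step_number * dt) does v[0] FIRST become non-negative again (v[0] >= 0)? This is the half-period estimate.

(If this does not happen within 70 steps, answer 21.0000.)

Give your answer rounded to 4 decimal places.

Answer: 3.3000

Derivation:
Step 0: x=[7.4000] v=[0.0000]
Step 1: x=[7.2843] v=[-0.3857]
Step 2: x=[7.0640] v=[-0.7342]
Step 3: x=[6.7604] v=[-1.0119]
Step 4: x=[6.4028] v=[-1.1920]
Step 5: x=[6.0256] v=[-1.2572]
Step 6: x=[5.6653] v=[-1.2011]
Step 7: x=[5.3565] v=[-1.0292]
Step 8: x=[5.1291] v=[-0.7581]
Step 9: x=[5.0049] v=[-0.4139]
Step 10: x=[4.9960] v=[-0.0298]
Step 11: x=[5.1032] v=[0.3572]
First v>=0 after going negative at step 11, time=3.3000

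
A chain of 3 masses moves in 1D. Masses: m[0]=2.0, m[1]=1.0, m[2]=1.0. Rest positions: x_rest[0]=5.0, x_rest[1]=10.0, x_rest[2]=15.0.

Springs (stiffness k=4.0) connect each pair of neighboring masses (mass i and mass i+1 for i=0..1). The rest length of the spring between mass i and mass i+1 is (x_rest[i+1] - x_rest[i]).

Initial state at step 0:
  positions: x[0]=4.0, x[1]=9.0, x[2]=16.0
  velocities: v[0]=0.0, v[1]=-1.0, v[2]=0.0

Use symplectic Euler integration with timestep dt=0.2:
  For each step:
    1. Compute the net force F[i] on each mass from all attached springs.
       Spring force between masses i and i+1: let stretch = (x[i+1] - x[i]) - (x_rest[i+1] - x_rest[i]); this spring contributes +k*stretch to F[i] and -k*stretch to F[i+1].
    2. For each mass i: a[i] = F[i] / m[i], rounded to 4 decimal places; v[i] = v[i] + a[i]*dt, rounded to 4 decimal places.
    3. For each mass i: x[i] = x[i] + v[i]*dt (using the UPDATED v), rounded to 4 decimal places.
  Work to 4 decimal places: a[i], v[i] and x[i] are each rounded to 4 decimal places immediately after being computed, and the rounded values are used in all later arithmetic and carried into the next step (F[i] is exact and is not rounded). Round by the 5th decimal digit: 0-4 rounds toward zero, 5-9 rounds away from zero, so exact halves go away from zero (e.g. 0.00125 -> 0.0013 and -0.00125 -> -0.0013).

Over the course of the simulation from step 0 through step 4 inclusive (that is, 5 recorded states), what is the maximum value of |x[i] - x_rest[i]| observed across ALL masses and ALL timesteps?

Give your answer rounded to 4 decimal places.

Answer: 1.1678

Derivation:
Step 0: x=[4.0000 9.0000 16.0000] v=[0.0000 -1.0000 0.0000]
Step 1: x=[4.0000 9.1200 15.6800] v=[0.0000 0.6000 -1.6000]
Step 2: x=[4.0096 9.4704 15.1104] v=[0.0480 1.7520 -2.8480]
Step 3: x=[4.0561 9.8495 14.4384] v=[0.2323 1.8954 -3.3600]
Step 4: x=[4.1660 10.0359 13.8322] v=[0.5497 0.9318 -3.0311]
Max displacement = 1.1678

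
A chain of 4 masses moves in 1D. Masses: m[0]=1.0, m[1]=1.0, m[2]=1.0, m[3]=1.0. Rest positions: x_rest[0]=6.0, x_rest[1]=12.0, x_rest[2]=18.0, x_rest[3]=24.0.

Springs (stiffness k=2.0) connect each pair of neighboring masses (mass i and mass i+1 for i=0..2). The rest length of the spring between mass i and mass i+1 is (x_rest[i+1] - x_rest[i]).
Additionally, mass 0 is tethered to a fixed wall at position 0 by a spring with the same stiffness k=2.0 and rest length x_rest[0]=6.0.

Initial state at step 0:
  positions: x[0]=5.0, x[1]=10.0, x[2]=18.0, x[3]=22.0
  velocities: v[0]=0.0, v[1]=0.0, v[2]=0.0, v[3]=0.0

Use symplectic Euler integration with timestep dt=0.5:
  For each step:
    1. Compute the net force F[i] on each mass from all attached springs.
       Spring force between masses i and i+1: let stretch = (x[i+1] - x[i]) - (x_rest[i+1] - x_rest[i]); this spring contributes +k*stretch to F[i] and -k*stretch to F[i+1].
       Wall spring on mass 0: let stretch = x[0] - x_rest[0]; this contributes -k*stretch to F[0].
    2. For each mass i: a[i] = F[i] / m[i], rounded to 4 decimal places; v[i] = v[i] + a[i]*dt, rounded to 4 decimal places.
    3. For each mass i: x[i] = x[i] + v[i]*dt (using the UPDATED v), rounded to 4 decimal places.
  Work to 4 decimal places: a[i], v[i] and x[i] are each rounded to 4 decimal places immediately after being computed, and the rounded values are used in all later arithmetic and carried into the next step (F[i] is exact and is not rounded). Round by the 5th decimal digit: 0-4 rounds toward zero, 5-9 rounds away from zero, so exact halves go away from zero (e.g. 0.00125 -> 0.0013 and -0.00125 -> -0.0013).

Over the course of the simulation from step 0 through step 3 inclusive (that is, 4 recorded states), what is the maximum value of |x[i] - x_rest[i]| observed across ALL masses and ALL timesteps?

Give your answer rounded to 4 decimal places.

Answer: 2.7500

Derivation:
Step 0: x=[5.0000 10.0000 18.0000 22.0000] v=[0.0000 0.0000 0.0000 0.0000]
Step 1: x=[5.0000 11.5000 16.0000 23.0000] v=[0.0000 3.0000 -4.0000 2.0000]
Step 2: x=[5.7500 12.0000 15.2500 23.5000] v=[1.5000 1.0000 -1.5000 1.0000]
Step 3: x=[6.7500 11.0000 17.0000 22.8750] v=[2.0000 -2.0000 3.5000 -1.2500]
Max displacement = 2.7500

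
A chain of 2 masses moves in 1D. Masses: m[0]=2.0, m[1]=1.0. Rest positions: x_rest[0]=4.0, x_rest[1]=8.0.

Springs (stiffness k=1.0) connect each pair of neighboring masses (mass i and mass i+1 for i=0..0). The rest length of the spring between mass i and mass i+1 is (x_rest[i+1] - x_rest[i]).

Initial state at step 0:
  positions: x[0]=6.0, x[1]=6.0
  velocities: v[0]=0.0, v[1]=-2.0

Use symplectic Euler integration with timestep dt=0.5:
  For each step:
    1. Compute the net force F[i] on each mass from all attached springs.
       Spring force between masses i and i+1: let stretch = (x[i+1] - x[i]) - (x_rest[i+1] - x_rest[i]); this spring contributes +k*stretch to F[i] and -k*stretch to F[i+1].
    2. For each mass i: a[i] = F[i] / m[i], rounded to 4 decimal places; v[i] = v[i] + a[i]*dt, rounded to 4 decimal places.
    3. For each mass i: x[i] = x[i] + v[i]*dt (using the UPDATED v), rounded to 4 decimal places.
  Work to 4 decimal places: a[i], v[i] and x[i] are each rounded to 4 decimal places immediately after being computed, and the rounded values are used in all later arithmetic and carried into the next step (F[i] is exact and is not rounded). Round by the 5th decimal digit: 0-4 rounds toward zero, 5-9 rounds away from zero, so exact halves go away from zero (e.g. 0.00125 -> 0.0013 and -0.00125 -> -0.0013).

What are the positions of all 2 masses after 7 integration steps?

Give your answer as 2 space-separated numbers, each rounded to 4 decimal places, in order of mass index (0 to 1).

Answer: 1.7348 7.5303

Derivation:
Step 0: x=[6.0000 6.0000] v=[0.0000 -2.0000]
Step 1: x=[5.5000 6.0000] v=[-1.0000 0.0000]
Step 2: x=[4.5625 6.8750] v=[-1.8750 1.7500]
Step 3: x=[3.4141 8.1719] v=[-2.2969 2.5938]
Step 4: x=[2.3604 9.2794] v=[-2.1075 2.2149]
Step 5: x=[1.6715 9.6571] v=[-1.3778 0.7554]
Step 6: x=[1.4808 9.0384] v=[-0.3814 -1.2374]
Step 7: x=[1.7348 7.5303] v=[0.5080 -3.0162]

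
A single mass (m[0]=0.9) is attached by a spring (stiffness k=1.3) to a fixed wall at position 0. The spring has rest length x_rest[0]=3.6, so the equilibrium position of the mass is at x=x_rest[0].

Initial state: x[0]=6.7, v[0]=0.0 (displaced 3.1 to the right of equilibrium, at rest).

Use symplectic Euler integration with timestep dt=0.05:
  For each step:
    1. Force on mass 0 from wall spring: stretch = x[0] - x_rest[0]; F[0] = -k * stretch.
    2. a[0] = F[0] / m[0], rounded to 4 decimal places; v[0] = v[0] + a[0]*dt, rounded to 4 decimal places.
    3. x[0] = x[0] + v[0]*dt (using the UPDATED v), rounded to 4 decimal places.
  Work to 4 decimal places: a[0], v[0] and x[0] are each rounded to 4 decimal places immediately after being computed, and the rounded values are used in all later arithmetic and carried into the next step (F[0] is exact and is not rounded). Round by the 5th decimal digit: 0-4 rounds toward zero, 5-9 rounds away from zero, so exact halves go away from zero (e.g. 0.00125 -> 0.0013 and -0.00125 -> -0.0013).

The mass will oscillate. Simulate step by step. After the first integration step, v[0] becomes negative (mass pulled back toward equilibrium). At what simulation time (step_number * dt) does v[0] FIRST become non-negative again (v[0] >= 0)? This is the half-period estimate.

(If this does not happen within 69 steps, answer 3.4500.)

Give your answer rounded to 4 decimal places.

Answer: 2.6500

Derivation:
Step 0: x=[6.7000] v=[0.0000]
Step 1: x=[6.6888] v=[-0.2239]
Step 2: x=[6.6665] v=[-0.4470]
Step 3: x=[6.6331] v=[-0.6685]
Step 4: x=[6.5887] v=[-0.8876]
Step 5: x=[6.5335] v=[-1.1035]
Step 6: x=[6.4677] v=[-1.3154]
Step 7: x=[6.3916] v=[-1.5225]
Step 8: x=[6.3054] v=[-1.7241]
Step 9: x=[6.2094] v=[-1.9195]
Step 10: x=[6.1040] v=[-2.1080]
Step 11: x=[5.9896] v=[-2.2888]
Step 12: x=[5.8665] v=[-2.4614]
Step 13: x=[5.7352] v=[-2.6251]
Step 14: x=[5.5962] v=[-2.7793]
Step 15: x=[5.4500] v=[-2.9235]
Step 16: x=[5.2971] v=[-3.0571]
Step 17: x=[5.1381] v=[-3.1797]
Step 18: x=[4.9736] v=[-3.2908]
Step 19: x=[4.8041] v=[-3.3900]
Step 20: x=[4.6303] v=[-3.4770]
Step 21: x=[4.4527] v=[-3.5514]
Step 22: x=[4.2721] v=[-3.6130]
Step 23: x=[4.0890] v=[-3.6615]
Step 24: x=[3.9042] v=[-3.6968]
Step 25: x=[3.7183] v=[-3.7188]
Step 26: x=[3.5319] v=[-3.7273]
Step 27: x=[3.3458] v=[-3.7224]
Step 28: x=[3.1606] v=[-3.7040]
Step 29: x=[2.9770] v=[-3.6723]
Step 30: x=[2.7956] v=[-3.6273]
Step 31: x=[2.6171] v=[-3.5692]
Step 32: x=[2.4422] v=[-3.4982]
Step 33: x=[2.2715] v=[-3.4146]
Step 34: x=[2.1056] v=[-3.3187]
Step 35: x=[1.9451] v=[-3.2108]
Step 36: x=[1.7905] v=[-3.0913]
Step 37: x=[1.6425] v=[-2.9606]
Step 38: x=[1.5015] v=[-2.8192]
Step 39: x=[1.3681] v=[-2.6676]
Step 40: x=[1.2428] v=[-2.5064]
Step 41: x=[1.1260] v=[-2.3362]
Step 42: x=[1.0181] v=[-2.1575]
Step 43: x=[0.9196] v=[-1.9710]
Step 44: x=[0.8307] v=[-1.7774]
Step 45: x=[0.7518] v=[-1.5774]
Step 46: x=[0.6832] v=[-1.3717]
Step 47: x=[0.6252] v=[-1.1610]
Step 48: x=[0.5779] v=[-0.9462]
Step 49: x=[0.5415] v=[-0.7279]
Step 50: x=[0.5162] v=[-0.5070]
Step 51: x=[0.5020] v=[-0.2843]
Step 52: x=[0.4990] v=[-0.0606]
Step 53: x=[0.5072] v=[0.1634]
First v>=0 after going negative at step 53, time=2.6500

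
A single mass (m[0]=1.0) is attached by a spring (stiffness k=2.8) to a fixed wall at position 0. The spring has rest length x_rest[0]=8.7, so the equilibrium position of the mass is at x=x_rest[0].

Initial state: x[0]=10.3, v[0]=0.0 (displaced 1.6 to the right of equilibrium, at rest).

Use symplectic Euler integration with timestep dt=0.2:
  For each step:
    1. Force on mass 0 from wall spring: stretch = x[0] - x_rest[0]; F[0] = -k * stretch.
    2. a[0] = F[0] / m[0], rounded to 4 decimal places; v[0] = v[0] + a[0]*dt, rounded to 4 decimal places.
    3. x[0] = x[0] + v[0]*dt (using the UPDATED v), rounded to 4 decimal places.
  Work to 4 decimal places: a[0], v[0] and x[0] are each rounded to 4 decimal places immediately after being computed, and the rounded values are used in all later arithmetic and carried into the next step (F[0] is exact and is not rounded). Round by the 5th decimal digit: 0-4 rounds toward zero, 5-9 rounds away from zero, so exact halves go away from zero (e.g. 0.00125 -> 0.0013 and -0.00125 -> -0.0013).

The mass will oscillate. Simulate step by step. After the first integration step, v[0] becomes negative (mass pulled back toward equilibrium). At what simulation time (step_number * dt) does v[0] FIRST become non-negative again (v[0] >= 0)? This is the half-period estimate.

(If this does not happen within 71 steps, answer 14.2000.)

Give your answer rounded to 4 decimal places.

Answer: 2.0000

Derivation:
Step 0: x=[10.3000] v=[0.0000]
Step 1: x=[10.1208] v=[-0.8960]
Step 2: x=[9.7825] v=[-1.6916]
Step 3: x=[9.3229] v=[-2.2978]
Step 4: x=[8.7936] v=[-2.6466]
Step 5: x=[8.2538] v=[-2.6990]
Step 6: x=[7.7640] v=[-2.4491]
Step 7: x=[7.3790] v=[-1.9249]
Step 8: x=[7.1420] v=[-1.1851]
Step 9: x=[7.0795] v=[-0.3126]
Step 10: x=[7.1985] v=[0.5949]
First v>=0 after going negative at step 10, time=2.0000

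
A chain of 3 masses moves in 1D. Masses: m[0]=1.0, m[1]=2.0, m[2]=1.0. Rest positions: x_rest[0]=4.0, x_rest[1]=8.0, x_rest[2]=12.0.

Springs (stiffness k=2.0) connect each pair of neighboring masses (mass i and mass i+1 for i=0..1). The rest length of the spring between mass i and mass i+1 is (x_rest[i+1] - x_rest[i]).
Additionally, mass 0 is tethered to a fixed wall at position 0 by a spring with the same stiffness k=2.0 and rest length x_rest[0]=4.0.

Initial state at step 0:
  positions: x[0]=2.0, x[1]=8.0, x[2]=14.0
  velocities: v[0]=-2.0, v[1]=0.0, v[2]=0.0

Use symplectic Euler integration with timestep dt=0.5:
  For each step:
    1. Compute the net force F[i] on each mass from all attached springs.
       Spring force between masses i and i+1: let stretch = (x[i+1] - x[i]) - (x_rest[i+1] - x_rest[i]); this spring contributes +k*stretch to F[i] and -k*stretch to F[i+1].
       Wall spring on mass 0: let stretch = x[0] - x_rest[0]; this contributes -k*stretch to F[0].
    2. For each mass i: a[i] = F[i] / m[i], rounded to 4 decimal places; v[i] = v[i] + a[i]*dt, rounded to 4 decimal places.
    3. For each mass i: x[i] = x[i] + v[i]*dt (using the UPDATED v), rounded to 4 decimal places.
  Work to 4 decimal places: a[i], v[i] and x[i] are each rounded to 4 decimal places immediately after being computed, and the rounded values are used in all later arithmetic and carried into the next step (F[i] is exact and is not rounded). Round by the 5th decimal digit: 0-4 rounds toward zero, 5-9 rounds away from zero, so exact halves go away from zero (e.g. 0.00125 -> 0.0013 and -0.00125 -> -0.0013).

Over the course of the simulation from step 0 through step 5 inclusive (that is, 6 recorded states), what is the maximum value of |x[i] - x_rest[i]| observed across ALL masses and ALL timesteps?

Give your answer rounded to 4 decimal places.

Step 0: x=[2.0000 8.0000 14.0000] v=[-2.0000 0.0000 0.0000]
Step 1: x=[3.0000 8.0000 13.0000] v=[2.0000 0.0000 -2.0000]
Step 2: x=[5.0000 8.0000 11.5000] v=[4.0000 0.0000 -3.0000]
Step 3: x=[6.0000 8.1250 10.2500] v=[2.0000 0.2500 -2.5000]
Step 4: x=[5.0625 8.2500 9.9375] v=[-1.8750 0.2500 -0.6250]
Step 5: x=[3.1875 8.0000 10.7813] v=[-3.7500 -0.5000 1.6875]
Max displacement = 2.0625

Answer: 2.0625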